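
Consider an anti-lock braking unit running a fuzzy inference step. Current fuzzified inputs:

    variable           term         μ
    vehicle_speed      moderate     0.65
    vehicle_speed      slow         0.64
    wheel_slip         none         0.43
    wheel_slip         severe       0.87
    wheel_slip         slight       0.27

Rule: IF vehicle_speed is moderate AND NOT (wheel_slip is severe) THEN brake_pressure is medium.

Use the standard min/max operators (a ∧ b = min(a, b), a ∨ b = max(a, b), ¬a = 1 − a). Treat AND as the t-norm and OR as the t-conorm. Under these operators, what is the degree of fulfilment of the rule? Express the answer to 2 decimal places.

0.13

firing strength: moderate=0.65, ¬severe=1−0.87=0.13; AND[min(a, b)] → w = 0.13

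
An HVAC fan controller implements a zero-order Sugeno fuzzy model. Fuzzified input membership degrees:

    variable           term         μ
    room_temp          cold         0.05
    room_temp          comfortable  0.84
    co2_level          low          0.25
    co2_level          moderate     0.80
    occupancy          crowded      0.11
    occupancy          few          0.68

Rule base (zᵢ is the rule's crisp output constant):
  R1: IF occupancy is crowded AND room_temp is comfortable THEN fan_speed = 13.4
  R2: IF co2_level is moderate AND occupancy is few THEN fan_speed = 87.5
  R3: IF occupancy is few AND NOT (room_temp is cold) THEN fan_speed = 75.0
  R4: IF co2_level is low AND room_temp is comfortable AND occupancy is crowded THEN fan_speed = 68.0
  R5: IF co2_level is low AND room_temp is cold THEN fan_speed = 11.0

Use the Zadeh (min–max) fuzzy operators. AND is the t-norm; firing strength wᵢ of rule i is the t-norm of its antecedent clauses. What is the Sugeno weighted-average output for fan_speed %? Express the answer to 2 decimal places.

R1 (z=13.4): crowded=0.11, comfortable=0.84; AND[min(a, b)] → w = 0.11
R2 (z=87.5): moderate=0.80, few=0.68; AND[min(a, b)] → w = 0.68
R3 (z=75.0): few=0.68, ¬cold=1−0.05=0.95; AND[min(a, b)] → w = 0.68
R4 (z=68.0): low=0.25, comfortable=0.84, crowded=0.11; AND[min(a, b)] → w = 0.11
R5 (z=11.0): low=0.25, cold=0.05; AND[min(a, b)] → w = 0.05
Weighted average = (0.11·13.4 + 0.68·87.5 + 0.68·75.0 + 0.11·68.0 + 0.05·11.0) / (0.11 + 0.68 + 0.68 + 0.11 + 0.05)
  = 120.0040 / 1.6300 = 73.62

73.62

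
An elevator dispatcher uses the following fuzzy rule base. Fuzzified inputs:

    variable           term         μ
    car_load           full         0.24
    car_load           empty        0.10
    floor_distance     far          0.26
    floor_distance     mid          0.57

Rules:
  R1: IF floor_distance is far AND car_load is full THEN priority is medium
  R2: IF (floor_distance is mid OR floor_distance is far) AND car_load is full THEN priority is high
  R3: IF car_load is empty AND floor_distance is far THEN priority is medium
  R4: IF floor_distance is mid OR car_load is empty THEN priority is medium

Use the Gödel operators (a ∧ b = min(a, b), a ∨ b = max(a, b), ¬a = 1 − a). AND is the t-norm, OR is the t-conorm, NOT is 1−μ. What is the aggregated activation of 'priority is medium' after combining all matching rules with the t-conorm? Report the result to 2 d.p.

R1: far=0.26, full=0.24; AND[min(a, b)] → w = 0.24
R2: (mid=0.57 OR far=0.26) = 0.57; AND[min(a, b)] with full=0.24 → w = 0.24
R3: empty=0.10, far=0.26; AND[min(a, b)] → w = 0.10
R4: mid=0.57, empty=0.10; OR[max(a, b)] → w = 0.57
Rules with consequent 'medium': {R1, R3, R4} → strengths 0.24, 0.10, 0.57
Aggregate via t-conorm [max(a, b)]: 0.57

0.57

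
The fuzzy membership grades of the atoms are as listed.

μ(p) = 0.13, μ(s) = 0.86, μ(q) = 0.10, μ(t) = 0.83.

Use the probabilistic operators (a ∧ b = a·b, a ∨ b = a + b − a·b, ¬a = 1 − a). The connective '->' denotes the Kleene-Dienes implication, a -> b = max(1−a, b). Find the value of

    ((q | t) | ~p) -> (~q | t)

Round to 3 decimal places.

q | t = a + b − a·b on (0.1000, 0.8300) = 0.8470
~p = 1 − 0.1300 = 0.8700
(q | t) | ~p = a + b − a·b on (0.8470, 0.8700) = 0.9801
~q = 1 − 0.1000 = 0.9000
~q | t = a + b − a·b on (0.9000, 0.8300) = 0.9830
((q | t) | ~p) -> (~q | t)  [Kleene-Dienes: max(1−a, b)] with a=0.9801, b=0.9830 → 0.9830

0.983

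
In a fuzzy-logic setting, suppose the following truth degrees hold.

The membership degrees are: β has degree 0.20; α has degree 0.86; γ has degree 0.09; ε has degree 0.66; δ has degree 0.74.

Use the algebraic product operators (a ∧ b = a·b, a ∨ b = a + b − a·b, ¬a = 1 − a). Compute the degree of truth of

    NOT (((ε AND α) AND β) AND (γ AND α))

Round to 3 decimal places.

ε AND α = a·b on (0.6600, 0.8600) = 0.5676
(ε AND α) AND β = a·b on (0.5676, 0.2000) = 0.1135
γ AND α = a·b on (0.0900, 0.8600) = 0.0774
((ε AND α) AND β) AND (γ AND α) = a·b on (0.1135, 0.0774) = 0.0088
NOT (((ε AND α) AND β) AND (γ AND α)) = 1 − 0.0088 = 0.9912

0.991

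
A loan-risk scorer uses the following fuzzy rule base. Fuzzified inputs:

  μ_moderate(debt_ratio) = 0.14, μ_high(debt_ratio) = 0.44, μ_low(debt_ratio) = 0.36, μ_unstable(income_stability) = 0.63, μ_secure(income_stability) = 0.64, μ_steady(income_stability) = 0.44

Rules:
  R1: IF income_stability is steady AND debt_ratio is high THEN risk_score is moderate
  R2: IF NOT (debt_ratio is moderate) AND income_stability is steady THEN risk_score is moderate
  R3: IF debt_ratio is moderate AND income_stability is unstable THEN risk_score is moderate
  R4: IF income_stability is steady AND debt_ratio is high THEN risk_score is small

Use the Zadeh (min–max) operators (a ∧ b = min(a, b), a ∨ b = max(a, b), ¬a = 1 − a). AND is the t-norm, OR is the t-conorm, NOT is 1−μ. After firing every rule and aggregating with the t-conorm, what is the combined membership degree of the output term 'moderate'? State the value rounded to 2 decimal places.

0.44

R1: steady=0.44, high=0.44; AND[min(a, b)] → w = 0.44
R2: ¬moderate=1−0.14=0.86, steady=0.44; AND[min(a, b)] → w = 0.44
R3: moderate=0.14, unstable=0.63; AND[min(a, b)] → w = 0.14
R4: steady=0.44, high=0.44; AND[min(a, b)] → w = 0.44
Rules with consequent 'moderate': {R1, R2, R3} → strengths 0.44, 0.44, 0.14
Aggregate via t-conorm [max(a, b)]: 0.44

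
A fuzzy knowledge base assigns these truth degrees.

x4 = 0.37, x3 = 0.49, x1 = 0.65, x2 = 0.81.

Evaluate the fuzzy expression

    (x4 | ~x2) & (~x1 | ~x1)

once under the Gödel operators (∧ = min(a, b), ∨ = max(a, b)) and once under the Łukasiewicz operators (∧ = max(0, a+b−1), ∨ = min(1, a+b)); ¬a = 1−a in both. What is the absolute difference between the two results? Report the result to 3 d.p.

0.090

Under Gödel:
  ~x2 = 1 − 0.81 = 0.19
  x4 | ~x2 = max(a, b) on (0.37, 0.19) = 0.37
  ~x1 = 1 − 0.65 = 0.35
  ~x1 = 1 − 0.65 = 0.35
  ~x1 | ~x1 = max(a, b) on (0.35, 0.35) = 0.35
  (x4 | ~x2) & (~x1 | ~x1) = min(a, b) on (0.37, 0.35) = 0.35
  → value = 0.3500
Under Łukasiewicz:
  ~x2 = 1 − 0.81 = 0.19
  x4 | ~x2 = min(1, a+b) on (0.37, 0.19) = 0.56
  ~x1 = 1 − 0.65 = 0.35
  ~x1 = 1 − 0.65 = 0.35
  ~x1 | ~x1 = min(1, a+b) on (0.35, 0.35) = 0.70
  (x4 | ~x2) & (~x1 | ~x1) = max(0, a+b−1) on (0.56, 0.70) = 0.26
  → value = 0.2600
|0.3500 − 0.2600| = 0.090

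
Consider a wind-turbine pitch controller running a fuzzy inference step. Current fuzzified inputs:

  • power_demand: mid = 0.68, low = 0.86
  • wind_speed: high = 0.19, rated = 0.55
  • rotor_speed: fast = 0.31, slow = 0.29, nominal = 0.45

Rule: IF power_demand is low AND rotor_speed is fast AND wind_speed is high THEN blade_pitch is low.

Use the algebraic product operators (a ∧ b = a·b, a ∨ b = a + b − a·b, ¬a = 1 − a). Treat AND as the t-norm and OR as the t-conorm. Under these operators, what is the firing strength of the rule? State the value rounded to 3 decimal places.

firing strength: low=0.86, fast=0.31, high=0.19; AND[a·b] → w = 0.0507

0.051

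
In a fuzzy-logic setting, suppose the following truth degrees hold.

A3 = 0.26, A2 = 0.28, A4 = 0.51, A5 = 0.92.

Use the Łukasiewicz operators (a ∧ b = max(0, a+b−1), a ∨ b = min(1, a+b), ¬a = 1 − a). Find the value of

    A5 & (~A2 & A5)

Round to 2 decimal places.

0.56

~A2 = 1 − 0.28 = 0.72
~A2 & A5 = max(0, a+b−1) on (0.72, 0.92) = 0.64
A5 & (~A2 & A5) = max(0, a+b−1) on (0.92, 0.64) = 0.56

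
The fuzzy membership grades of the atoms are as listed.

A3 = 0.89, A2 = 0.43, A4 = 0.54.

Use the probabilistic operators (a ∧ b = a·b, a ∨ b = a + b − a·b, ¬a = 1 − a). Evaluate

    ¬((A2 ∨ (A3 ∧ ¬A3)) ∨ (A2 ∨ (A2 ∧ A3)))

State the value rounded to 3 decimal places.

0.181

¬A3 = 1 − 0.8900 = 0.1100
A3 ∧ ¬A3 = a·b on (0.8900, 0.1100) = 0.0979
A2 ∨ (A3 ∧ ¬A3) = a + b − a·b on (0.4300, 0.0979) = 0.4858
A2 ∧ A3 = a·b on (0.4300, 0.8900) = 0.3827
A2 ∨ (A2 ∧ A3) = a + b − a·b on (0.4300, 0.3827) = 0.6481
(A2 ∨ (A3 ∧ ¬A3)) ∨ (A2 ∨ (A2 ∧ A3)) = a + b − a·b on (0.4858, 0.6481) = 0.8191
¬((A2 ∨ (A3 ∧ ¬A3)) ∨ (A2 ∨ (A2 ∧ A3))) = 1 − 0.8191 = 0.1809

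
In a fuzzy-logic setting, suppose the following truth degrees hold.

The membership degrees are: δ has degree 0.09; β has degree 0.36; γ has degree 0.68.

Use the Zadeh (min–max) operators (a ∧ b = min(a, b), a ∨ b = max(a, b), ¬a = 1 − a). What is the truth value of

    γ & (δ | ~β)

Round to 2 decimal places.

~β = 1 − 0.36 = 0.64
δ | ~β = max(a, b) on (0.09, 0.64) = 0.64
γ & (δ | ~β) = min(a, b) on (0.68, 0.64) = 0.64

0.64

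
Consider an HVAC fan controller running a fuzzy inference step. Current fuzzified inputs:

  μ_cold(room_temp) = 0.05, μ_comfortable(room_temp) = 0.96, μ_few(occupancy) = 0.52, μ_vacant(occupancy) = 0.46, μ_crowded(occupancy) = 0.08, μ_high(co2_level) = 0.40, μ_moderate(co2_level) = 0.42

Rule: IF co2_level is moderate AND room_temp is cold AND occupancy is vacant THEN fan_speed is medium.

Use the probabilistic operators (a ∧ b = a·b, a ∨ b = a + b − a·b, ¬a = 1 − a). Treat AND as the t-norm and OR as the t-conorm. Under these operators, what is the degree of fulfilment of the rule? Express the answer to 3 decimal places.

0.010

firing strength: moderate=0.42, cold=0.05, vacant=0.46; AND[a·b] → w = 0.0097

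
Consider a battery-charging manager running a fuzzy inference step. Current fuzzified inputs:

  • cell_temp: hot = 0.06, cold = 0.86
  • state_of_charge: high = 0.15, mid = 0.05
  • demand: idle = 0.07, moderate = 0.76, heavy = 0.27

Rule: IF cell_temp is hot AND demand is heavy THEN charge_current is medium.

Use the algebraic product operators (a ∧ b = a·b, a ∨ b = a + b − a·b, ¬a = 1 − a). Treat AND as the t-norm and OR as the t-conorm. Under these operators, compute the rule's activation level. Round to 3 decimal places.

firing strength: hot=0.06, heavy=0.27; AND[a·b] → w = 0.0162

0.016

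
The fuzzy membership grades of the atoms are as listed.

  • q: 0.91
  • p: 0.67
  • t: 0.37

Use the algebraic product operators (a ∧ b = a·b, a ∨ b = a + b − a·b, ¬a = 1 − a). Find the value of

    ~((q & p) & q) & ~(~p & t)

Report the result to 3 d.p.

q & p = a·b on (0.9100, 0.6700) = 0.6097
(q & p) & q = a·b on (0.6097, 0.9100) = 0.5548
~((q & p) & q) = 1 − 0.5548 = 0.4452
~p = 1 − 0.6700 = 0.3300
~p & t = a·b on (0.3300, 0.3700) = 0.1221
~(~p & t) = 1 − 0.1221 = 0.8779
~((q & p) & q) & ~(~p & t) = a·b on (0.4452, 0.8779) = 0.3908

0.391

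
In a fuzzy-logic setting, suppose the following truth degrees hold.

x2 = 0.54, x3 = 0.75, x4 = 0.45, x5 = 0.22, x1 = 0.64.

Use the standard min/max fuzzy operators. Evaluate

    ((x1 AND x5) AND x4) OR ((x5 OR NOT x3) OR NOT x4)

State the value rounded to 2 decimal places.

0.55

x1 AND x5 = min(a, b) on (0.64, 0.22) = 0.22
(x1 AND x5) AND x4 = min(a, b) on (0.22, 0.45) = 0.22
NOT x3 = 1 − 0.75 = 0.25
x5 OR NOT x3 = max(a, b) on (0.22, 0.25) = 0.25
NOT x4 = 1 − 0.45 = 0.55
(x5 OR NOT x3) OR NOT x4 = max(a, b) on (0.25, 0.55) = 0.55
((x1 AND x5) AND x4) OR ((x5 OR NOT x3) OR NOT x4) = max(a, b) on (0.22, 0.55) = 0.55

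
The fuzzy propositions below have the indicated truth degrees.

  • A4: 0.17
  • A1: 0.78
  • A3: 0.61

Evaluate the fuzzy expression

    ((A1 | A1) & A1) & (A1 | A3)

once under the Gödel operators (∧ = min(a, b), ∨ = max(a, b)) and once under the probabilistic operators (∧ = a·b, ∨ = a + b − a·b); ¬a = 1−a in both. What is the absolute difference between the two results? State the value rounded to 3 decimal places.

Under Gödel:
  A1 | A1 = max(a, b) on (0.78, 0.78) = 0.78
  (A1 | A1) & A1 = min(a, b) on (0.78, 0.78) = 0.78
  A1 | A3 = max(a, b) on (0.78, 0.61) = 0.78
  ((A1 | A1) & A1) & (A1 | A3) = min(a, b) on (0.78, 0.78) = 0.78
  → value = 0.7800
Under probabilistic:
  A1 | A1 = a + b − a·b on (0.7800, 0.7800) = 0.9516
  (A1 | A1) & A1 = a·b on (0.9516, 0.7800) = 0.7422
  A1 | A3 = a + b − a·b on (0.7800, 0.6100) = 0.9142
  ((A1 | A1) & A1) & (A1 | A3) = a·b on (0.7422, 0.9142) = 0.6786
  → value = 0.6786
|0.7800 − 0.6786| = 0.101

0.101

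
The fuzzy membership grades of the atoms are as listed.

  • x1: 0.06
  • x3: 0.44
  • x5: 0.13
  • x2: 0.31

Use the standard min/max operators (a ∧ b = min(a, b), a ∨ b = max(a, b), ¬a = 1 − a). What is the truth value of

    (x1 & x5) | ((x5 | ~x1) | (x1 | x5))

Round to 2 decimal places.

x1 & x5 = min(a, b) on (0.06, 0.13) = 0.06
~x1 = 1 − 0.06 = 0.94
x5 | ~x1 = max(a, b) on (0.13, 0.94) = 0.94
x1 | x5 = max(a, b) on (0.06, 0.13) = 0.13
(x5 | ~x1) | (x1 | x5) = max(a, b) on (0.94, 0.13) = 0.94
(x1 & x5) | ((x5 | ~x1) | (x1 | x5)) = max(a, b) on (0.06, 0.94) = 0.94

0.94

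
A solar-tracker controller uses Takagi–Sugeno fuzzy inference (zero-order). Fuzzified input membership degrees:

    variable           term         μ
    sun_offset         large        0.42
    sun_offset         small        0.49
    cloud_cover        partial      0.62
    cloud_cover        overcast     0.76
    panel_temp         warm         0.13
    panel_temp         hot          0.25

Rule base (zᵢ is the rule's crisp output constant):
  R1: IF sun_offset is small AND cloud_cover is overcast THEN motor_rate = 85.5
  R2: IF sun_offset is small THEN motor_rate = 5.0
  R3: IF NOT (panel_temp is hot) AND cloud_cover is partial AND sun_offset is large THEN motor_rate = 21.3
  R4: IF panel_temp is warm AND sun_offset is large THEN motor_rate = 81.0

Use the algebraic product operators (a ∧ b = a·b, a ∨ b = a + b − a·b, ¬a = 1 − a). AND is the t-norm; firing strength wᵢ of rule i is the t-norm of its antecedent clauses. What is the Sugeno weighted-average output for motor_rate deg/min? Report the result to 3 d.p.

R1 (z=85.5): small=0.49, overcast=0.76; AND[a·b] → w = 0.3724
R2 (z=5.0): small=0.49 → w = 0.4900
R3 (z=21.3): ¬hot=1−0.25=0.75, partial=0.62, large=0.42; AND[a·b] → w = 0.1953
R4 (z=81.0): warm=0.13, large=0.42; AND[a·b] → w = 0.0546
Weighted average = (0.3724·85.5 + 0.4900·5.0 + 0.1953·21.3 + 0.0546·81.0) / (0.3724 + 0.4900 + 0.1953 + 0.0546)
  = 42.8727 / 1.1123 = 38.544

38.544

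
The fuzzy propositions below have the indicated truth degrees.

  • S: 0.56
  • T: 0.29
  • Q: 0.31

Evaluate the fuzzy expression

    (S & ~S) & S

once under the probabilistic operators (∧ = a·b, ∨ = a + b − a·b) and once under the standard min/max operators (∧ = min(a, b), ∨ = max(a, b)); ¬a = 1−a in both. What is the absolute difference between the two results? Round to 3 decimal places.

Under probabilistic:
  ~S = 1 − 0.5600 = 0.4400
  S & ~S = a·b on (0.5600, 0.4400) = 0.2464
  (S & ~S) & S = a·b on (0.2464, 0.5600) = 0.1380
  → value = 0.1380
Under standard min/max:
  ~S = 1 − 0.56 = 0.44
  S & ~S = min(a, b) on (0.56, 0.44) = 0.44
  (S & ~S) & S = min(a, b) on (0.44, 0.56) = 0.44
  → value = 0.4400
|0.1380 − 0.4400| = 0.302

0.302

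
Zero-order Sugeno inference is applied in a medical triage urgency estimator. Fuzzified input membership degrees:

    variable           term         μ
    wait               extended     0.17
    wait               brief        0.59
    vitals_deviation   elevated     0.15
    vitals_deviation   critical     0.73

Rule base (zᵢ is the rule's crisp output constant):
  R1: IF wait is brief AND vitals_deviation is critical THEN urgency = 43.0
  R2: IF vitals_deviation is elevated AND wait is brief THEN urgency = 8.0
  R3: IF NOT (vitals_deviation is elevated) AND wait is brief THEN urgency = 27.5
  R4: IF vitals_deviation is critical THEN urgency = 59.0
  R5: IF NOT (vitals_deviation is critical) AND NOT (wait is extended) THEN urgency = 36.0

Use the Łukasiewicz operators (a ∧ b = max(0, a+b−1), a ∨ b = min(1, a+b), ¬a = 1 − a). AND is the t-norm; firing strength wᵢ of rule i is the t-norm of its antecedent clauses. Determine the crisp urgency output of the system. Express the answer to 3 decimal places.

R1 (z=43.0): brief=0.59, critical=0.73; AND[max(0, a+b−1)] → w = 0.32
R2 (z=8.0): elevated=0.15, brief=0.59; AND[max(0, a+b−1)] → w = 0.00
R3 (z=27.5): ¬elevated=1−0.15=0.85, brief=0.59; AND[max(0, a+b−1)] → w = 0.44
R4 (z=59.0): critical=0.73 → w = 0.73
R5 (z=36.0): ¬critical=1−0.73=0.27, ¬extended=1−0.17=0.83; AND[max(0, a+b−1)] → w = 0.10
Weighted average = (0.32·43.0 + 0.00·8.0 + 0.44·27.5 + 0.73·59.0 + 0.10·36.0) / (0.32 + 0.00 + 0.44 + 0.73 + 0.10)
  = 72.5300 / 1.5900 = 45.616

45.616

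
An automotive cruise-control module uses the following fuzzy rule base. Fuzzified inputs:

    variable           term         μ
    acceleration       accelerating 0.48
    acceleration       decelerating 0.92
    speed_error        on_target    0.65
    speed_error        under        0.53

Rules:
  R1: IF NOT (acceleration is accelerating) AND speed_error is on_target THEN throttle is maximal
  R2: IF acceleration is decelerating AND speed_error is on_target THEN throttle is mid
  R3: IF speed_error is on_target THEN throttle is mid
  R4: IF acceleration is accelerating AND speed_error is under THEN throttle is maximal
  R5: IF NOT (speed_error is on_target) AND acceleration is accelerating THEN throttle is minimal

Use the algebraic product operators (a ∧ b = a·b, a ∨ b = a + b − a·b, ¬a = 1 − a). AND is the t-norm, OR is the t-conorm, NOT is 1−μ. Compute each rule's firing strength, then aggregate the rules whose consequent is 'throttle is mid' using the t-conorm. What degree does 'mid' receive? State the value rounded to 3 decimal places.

R1: ¬accelerating=1−0.48=0.52, on_target=0.65; AND[a·b] → w = 0.3380
R2: decelerating=0.92, on_target=0.65; AND[a·b] → w = 0.5980
R3: on_target=0.65 → w = 0.6500
R4: accelerating=0.48, under=0.53; AND[a·b] → w = 0.2544
R5: ¬on_target=1−0.65=0.35, accelerating=0.48; AND[a·b] → w = 0.1680
Rules with consequent 'mid': {R2, R3} → strengths 0.5980, 0.6500
Aggregate via t-conorm [a + b − a·b]: 0.8593

0.859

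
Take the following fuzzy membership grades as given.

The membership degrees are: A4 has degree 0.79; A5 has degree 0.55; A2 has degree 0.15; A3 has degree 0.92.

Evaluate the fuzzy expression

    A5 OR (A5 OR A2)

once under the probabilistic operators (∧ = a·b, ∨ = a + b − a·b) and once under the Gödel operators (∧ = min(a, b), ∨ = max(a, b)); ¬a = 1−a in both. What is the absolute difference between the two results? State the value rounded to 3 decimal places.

Under probabilistic:
  A5 OR A2 = a + b − a·b on (0.5500, 0.1500) = 0.6175
  A5 OR (A5 OR A2) = a + b − a·b on (0.5500, 0.6175) = 0.8279
  → value = 0.8279
Under Gödel:
  A5 OR A2 = max(a, b) on (0.55, 0.15) = 0.55
  A5 OR (A5 OR A2) = max(a, b) on (0.55, 0.55) = 0.55
  → value = 0.5500
|0.8279 − 0.5500| = 0.278

0.278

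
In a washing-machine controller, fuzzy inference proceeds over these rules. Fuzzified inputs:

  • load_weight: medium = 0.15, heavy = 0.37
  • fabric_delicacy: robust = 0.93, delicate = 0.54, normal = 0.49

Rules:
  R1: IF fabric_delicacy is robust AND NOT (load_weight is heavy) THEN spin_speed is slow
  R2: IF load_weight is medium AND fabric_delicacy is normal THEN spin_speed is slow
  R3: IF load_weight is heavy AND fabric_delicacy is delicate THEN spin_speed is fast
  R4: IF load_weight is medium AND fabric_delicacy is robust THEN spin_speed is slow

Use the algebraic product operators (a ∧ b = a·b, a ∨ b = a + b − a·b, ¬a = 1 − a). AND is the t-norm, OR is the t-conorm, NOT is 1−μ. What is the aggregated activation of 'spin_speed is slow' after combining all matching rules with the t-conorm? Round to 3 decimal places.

R1: robust=0.93, ¬heavy=1−0.37=0.63; AND[a·b] → w = 0.5859
R2: medium=0.15, normal=0.49; AND[a·b] → w = 0.0735
R3: heavy=0.37, delicate=0.54; AND[a·b] → w = 0.1998
R4: medium=0.15, robust=0.93; AND[a·b] → w = 0.1395
Rules with consequent 'slow': {R1, R2, R4} → strengths 0.5859, 0.0735, 0.1395
Aggregate via t-conorm [a + b − a·b]: 0.6699

0.670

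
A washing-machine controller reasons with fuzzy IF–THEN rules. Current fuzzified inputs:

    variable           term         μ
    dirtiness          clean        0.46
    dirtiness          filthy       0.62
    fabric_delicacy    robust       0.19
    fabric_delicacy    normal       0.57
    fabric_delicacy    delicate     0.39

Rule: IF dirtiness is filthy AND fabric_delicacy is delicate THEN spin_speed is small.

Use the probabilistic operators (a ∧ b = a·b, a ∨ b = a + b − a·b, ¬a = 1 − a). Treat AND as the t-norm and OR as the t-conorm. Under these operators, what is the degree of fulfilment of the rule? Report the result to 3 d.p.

firing strength: filthy=0.62, delicate=0.39; AND[a·b] → w = 0.2418

0.242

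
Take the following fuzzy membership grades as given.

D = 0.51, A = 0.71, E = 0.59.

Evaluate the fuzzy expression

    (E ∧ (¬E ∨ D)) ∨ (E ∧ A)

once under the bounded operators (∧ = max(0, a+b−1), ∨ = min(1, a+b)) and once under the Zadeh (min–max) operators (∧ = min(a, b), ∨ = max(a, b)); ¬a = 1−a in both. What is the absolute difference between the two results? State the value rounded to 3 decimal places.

Under bounded:
  ¬E = 1 − 0.59 = 0.41
  ¬E ∨ D = min(1, a+b) on (0.41, 0.51) = 0.92
  E ∧ (¬E ∨ D) = max(0, a+b−1) on (0.59, 0.92) = 0.51
  E ∧ A = max(0, a+b−1) on (0.59, 0.71) = 0.30
  (E ∧ (¬E ∨ D)) ∨ (E ∧ A) = min(1, a+b) on (0.51, 0.30) = 0.81
  → value = 0.8100
Under Zadeh (min–max):
  ¬E = 1 − 0.59 = 0.41
  ¬E ∨ D = max(a, b) on (0.41, 0.51) = 0.51
  E ∧ (¬E ∨ D) = min(a, b) on (0.59, 0.51) = 0.51
  E ∧ A = min(a, b) on (0.59, 0.71) = 0.59
  (E ∧ (¬E ∨ D)) ∨ (E ∧ A) = max(a, b) on (0.51, 0.59) = 0.59
  → value = 0.5900
|0.8100 − 0.5900| = 0.220

0.220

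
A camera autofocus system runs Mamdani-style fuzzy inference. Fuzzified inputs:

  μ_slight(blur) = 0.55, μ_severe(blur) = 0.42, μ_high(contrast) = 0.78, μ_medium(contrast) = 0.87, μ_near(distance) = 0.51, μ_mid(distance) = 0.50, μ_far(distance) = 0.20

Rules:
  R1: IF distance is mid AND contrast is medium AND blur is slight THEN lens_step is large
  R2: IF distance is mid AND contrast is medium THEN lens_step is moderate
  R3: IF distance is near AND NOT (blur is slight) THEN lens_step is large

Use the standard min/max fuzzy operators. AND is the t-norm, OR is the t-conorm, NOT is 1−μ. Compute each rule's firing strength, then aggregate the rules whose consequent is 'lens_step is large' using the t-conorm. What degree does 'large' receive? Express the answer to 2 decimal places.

R1: mid=0.50, medium=0.87, slight=0.55; AND[min(a, b)] → w = 0.50
R2: mid=0.50, medium=0.87; AND[min(a, b)] → w = 0.50
R3: near=0.51, ¬slight=1−0.55=0.45; AND[min(a, b)] → w = 0.45
Rules with consequent 'large': {R1, R3} → strengths 0.50, 0.45
Aggregate via t-conorm [max(a, b)]: 0.50

0.50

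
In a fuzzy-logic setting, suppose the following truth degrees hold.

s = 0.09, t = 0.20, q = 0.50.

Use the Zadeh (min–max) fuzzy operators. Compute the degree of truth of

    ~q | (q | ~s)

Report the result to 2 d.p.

~q = 1 − 0.50 = 0.50
~s = 1 − 0.09 = 0.91
q | ~s = max(a, b) on (0.50, 0.91) = 0.91
~q | (q | ~s) = max(a, b) on (0.50, 0.91) = 0.91

0.91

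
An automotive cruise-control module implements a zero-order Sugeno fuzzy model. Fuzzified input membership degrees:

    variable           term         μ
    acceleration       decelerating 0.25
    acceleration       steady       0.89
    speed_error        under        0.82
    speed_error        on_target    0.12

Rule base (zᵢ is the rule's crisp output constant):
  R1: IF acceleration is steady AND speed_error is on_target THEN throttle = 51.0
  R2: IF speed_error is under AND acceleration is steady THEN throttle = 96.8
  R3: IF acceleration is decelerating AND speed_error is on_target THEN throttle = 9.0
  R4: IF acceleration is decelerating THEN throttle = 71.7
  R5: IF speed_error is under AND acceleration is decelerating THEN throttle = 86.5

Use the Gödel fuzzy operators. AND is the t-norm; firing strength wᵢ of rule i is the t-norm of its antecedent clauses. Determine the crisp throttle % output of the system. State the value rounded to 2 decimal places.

R1 (z=51.0): steady=0.89, on_target=0.12; AND[min(a, b)] → w = 0.12
R2 (z=96.8): under=0.82, steady=0.89; AND[min(a, b)] → w = 0.82
R3 (z=9.0): decelerating=0.25, on_target=0.12; AND[min(a, b)] → w = 0.12
R4 (z=71.7): decelerating=0.25 → w = 0.25
R5 (z=86.5): under=0.82, decelerating=0.25; AND[min(a, b)] → w = 0.25
Weighted average = (0.12·51.0 + 0.82·96.8 + 0.12·9.0 + 0.25·71.7 + 0.25·86.5) / (0.12 + 0.82 + 0.12 + 0.25 + 0.25)
  = 126.1260 / 1.5600 = 80.85

80.85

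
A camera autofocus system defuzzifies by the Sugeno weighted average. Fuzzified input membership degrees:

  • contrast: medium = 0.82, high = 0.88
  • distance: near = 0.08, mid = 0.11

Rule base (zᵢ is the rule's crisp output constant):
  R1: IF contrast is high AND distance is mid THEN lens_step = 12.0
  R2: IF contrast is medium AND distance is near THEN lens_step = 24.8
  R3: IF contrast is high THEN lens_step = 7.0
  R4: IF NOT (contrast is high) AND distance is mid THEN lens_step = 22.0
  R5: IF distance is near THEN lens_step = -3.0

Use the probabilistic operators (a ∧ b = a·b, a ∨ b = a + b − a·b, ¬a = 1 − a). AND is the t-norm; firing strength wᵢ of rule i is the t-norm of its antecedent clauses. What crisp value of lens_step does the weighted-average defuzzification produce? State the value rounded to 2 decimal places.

R1 (z=12.0): high=0.88, mid=0.11; AND[a·b] → w = 0.0968
R2 (z=24.8): medium=0.82, near=0.08; AND[a·b] → w = 0.0656
R3 (z=7.0): high=0.88 → w = 0.8800
R4 (z=22.0): ¬high=1−0.88=0.12, mid=0.11; AND[a·b] → w = 0.0132
R5 (z=-3.0): near=0.08 → w = 0.0800
Weighted average = (0.0968·12.0 + 0.0656·24.8 + 0.8800·7.0 + 0.0132·22.0 + 0.0800·-3.0) / (0.0968 + 0.0656 + 0.8800 + 0.0132 + 0.0800)
  = 8.9989 / 1.1356 = 7.92

7.92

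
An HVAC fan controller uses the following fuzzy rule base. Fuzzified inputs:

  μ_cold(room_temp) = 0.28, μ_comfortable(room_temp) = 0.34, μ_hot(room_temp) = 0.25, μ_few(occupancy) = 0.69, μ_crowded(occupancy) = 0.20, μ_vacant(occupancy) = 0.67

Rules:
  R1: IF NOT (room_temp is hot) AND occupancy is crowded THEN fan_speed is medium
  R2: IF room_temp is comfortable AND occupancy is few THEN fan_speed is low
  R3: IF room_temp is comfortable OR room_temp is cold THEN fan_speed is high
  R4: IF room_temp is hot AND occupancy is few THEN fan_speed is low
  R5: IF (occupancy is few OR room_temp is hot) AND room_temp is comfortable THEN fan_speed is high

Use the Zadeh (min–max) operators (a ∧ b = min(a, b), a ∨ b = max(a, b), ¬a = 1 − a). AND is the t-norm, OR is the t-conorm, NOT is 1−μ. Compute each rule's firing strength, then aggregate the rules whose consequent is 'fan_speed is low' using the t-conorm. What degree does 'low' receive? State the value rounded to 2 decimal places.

R1: ¬hot=1−0.25=0.75, crowded=0.20; AND[min(a, b)] → w = 0.20
R2: comfortable=0.34, few=0.69; AND[min(a, b)] → w = 0.34
R3: comfortable=0.34, cold=0.28; OR[max(a, b)] → w = 0.34
R4: hot=0.25, few=0.69; AND[min(a, b)] → w = 0.25
R5: (few=0.69 OR hot=0.25) = 0.69; AND[min(a, b)] with comfortable=0.34 → w = 0.34
Rules with consequent 'low': {R2, R4} → strengths 0.34, 0.25
Aggregate via t-conorm [max(a, b)]: 0.34

0.34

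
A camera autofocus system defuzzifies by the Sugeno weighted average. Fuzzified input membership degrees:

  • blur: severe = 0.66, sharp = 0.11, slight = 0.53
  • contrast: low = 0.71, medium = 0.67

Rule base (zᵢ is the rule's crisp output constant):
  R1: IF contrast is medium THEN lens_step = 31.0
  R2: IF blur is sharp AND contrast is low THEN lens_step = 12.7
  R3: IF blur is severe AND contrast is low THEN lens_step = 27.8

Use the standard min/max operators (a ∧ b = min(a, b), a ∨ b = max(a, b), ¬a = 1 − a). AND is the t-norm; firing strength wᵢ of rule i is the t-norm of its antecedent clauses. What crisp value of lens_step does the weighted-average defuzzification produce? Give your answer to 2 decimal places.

28.14

R1 (z=31.0): medium=0.67 → w = 0.67
R2 (z=12.7): sharp=0.11, low=0.71; AND[min(a, b)] → w = 0.11
R3 (z=27.8): severe=0.66, low=0.71; AND[min(a, b)] → w = 0.66
Weighted average = (0.67·31.0 + 0.11·12.7 + 0.66·27.8) / (0.67 + 0.11 + 0.66)
  = 40.5150 / 1.4400 = 28.14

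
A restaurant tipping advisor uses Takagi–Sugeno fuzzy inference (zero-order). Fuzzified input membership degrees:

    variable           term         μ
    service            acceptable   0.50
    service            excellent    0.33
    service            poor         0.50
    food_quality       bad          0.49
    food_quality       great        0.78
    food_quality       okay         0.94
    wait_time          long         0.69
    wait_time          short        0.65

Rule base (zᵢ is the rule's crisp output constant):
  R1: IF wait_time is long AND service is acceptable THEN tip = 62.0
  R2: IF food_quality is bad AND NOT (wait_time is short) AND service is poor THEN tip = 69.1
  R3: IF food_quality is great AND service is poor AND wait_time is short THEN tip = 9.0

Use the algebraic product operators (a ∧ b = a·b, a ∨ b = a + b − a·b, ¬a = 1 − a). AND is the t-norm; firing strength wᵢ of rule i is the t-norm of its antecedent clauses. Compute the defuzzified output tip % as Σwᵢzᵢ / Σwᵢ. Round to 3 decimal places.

R1 (z=62.0): long=0.69, acceptable=0.50; AND[a·b] → w = 0.3450
R2 (z=69.1): bad=0.49, ¬short=1−0.65=0.35, poor=0.50; AND[a·b] → w = 0.0857
R3 (z=9.0): great=0.78, poor=0.50, short=0.65; AND[a·b] → w = 0.2535
Weighted average = (0.3450·62.0 + 0.0857·69.1 + 0.2535·9.0) / (0.3450 + 0.0857 + 0.2535)
  = 29.5968 / 0.6843 = 43.254

43.254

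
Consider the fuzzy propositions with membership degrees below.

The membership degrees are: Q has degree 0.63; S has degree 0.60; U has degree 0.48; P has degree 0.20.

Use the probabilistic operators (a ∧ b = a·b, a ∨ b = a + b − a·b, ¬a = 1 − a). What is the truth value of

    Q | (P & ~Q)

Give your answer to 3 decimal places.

~Q = 1 − 0.6300 = 0.3700
P & ~Q = a·b on (0.2000, 0.3700) = 0.0740
Q | (P & ~Q) = a + b − a·b on (0.6300, 0.0740) = 0.6574

0.657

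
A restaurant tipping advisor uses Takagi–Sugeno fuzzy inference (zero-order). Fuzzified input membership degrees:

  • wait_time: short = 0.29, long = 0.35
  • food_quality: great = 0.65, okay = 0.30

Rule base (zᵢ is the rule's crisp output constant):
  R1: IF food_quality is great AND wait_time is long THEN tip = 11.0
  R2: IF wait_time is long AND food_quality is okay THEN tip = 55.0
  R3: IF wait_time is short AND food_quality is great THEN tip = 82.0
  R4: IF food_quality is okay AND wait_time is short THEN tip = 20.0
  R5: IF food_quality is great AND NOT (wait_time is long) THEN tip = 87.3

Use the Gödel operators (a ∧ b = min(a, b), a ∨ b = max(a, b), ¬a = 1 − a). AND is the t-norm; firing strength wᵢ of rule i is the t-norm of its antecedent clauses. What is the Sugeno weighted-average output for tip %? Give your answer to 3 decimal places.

56.742

R1 (z=11.0): great=0.65, long=0.35; AND[min(a, b)] → w = 0.35
R2 (z=55.0): long=0.35, okay=0.30; AND[min(a, b)] → w = 0.30
R3 (z=82.0): short=0.29, great=0.65; AND[min(a, b)] → w = 0.29
R4 (z=20.0): okay=0.30, short=0.29; AND[min(a, b)] → w = 0.29
R5 (z=87.3): great=0.65, ¬long=1−0.35=0.65; AND[min(a, b)] → w = 0.65
Weighted average = (0.35·11.0 + 0.30·55.0 + 0.29·82.0 + 0.29·20.0 + 0.65·87.3) / (0.35 + 0.30 + 0.29 + 0.29 + 0.65)
  = 106.6750 / 1.8800 = 56.742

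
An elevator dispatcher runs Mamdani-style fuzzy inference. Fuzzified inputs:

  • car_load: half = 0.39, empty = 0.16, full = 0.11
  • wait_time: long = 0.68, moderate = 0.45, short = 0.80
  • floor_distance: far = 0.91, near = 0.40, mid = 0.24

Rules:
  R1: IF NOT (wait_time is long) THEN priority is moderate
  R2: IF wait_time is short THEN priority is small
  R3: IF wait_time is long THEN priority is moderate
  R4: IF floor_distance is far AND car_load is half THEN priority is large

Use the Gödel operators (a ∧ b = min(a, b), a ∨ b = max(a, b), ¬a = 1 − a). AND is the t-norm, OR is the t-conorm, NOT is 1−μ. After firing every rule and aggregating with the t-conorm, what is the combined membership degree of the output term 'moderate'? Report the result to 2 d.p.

0.68

R1: ¬long=1−0.68=0.32 → w = 0.32
R2: short=0.80 → w = 0.80
R3: long=0.68 → w = 0.68
R4: far=0.91, half=0.39; AND[min(a, b)] → w = 0.39
Rules with consequent 'moderate': {R1, R3} → strengths 0.32, 0.68
Aggregate via t-conorm [max(a, b)]: 0.68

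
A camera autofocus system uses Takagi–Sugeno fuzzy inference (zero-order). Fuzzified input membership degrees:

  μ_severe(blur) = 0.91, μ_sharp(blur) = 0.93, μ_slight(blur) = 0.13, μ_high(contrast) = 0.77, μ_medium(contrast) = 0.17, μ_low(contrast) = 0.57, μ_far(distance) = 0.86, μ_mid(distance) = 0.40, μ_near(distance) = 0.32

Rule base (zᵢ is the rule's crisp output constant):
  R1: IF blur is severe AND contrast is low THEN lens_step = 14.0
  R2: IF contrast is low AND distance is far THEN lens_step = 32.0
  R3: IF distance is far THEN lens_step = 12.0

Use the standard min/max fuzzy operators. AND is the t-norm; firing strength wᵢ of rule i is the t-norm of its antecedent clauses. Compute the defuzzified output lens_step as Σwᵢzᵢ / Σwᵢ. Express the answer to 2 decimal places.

R1 (z=14.0): severe=0.91, low=0.57; AND[min(a, b)] → w = 0.57
R2 (z=32.0): low=0.57, far=0.86; AND[min(a, b)] → w = 0.57
R3 (z=12.0): far=0.86 → w = 0.86
Weighted average = (0.57·14.0 + 0.57·32.0 + 0.86·12.0) / (0.57 + 0.57 + 0.86)
  = 36.5400 / 2.0000 = 18.27

18.27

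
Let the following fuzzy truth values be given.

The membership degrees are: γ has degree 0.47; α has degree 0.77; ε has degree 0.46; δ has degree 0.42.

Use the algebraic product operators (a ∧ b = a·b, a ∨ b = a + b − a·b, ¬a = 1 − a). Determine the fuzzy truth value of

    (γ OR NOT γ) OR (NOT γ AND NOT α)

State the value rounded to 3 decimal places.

NOT γ = 1 − 0.4700 = 0.5300
γ OR NOT γ = a + b − a·b on (0.4700, 0.5300) = 0.7509
NOT γ = 1 − 0.4700 = 0.5300
NOT α = 1 − 0.7700 = 0.2300
NOT γ AND NOT α = a·b on (0.5300, 0.2300) = 0.1219
(γ OR NOT γ) OR (NOT γ AND NOT α) = a + b − a·b on (0.7509, 0.1219) = 0.7813

0.781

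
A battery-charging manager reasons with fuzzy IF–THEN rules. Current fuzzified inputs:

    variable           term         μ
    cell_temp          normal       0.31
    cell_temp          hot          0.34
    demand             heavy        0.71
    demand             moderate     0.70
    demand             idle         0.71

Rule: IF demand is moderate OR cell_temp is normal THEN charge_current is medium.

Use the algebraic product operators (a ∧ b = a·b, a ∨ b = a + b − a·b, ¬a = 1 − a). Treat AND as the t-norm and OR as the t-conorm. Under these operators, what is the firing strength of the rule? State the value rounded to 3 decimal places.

firing strength: moderate=0.70, normal=0.31; OR[a + b − a·b] → w = 0.7930

0.793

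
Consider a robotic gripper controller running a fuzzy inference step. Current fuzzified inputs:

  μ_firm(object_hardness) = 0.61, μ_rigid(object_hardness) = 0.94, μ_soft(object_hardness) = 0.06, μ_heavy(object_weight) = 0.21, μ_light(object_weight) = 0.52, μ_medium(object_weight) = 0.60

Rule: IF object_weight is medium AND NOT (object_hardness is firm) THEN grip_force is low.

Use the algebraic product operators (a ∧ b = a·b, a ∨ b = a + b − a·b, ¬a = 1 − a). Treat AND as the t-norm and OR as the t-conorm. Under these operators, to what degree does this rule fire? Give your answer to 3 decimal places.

firing strength: medium=0.60, ¬firm=1−0.61=0.39; AND[a·b] → w = 0.2340

0.234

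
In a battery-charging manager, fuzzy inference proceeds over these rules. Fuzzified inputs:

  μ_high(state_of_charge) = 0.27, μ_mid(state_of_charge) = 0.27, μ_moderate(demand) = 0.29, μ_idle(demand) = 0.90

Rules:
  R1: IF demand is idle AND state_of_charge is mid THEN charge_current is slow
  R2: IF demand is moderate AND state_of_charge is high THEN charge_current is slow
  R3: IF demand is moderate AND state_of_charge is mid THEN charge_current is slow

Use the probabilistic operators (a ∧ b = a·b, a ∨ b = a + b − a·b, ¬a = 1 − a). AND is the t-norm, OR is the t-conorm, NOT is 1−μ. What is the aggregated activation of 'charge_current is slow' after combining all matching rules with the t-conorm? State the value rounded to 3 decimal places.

R1: idle=0.90, mid=0.27; AND[a·b] → w = 0.2430
R2: moderate=0.29, high=0.27; AND[a·b] → w = 0.0783
R3: moderate=0.29, mid=0.27; AND[a·b] → w = 0.0783
Rules with consequent 'slow': {R1, R2, R3} → strengths 0.2430, 0.0783, 0.0783
Aggregate via t-conorm [a + b − a·b]: 0.3569

0.357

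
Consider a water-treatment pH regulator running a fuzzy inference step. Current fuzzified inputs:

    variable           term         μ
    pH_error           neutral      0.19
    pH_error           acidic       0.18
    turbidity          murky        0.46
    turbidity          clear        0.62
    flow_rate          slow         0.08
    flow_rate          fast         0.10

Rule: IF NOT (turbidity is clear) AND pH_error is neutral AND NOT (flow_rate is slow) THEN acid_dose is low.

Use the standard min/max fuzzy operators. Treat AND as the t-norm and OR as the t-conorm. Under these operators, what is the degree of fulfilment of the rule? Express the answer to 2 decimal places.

firing strength: ¬clear=1−0.62=0.38, neutral=0.19, ¬slow=1−0.08=0.92; AND[min(a, b)] → w = 0.19

0.19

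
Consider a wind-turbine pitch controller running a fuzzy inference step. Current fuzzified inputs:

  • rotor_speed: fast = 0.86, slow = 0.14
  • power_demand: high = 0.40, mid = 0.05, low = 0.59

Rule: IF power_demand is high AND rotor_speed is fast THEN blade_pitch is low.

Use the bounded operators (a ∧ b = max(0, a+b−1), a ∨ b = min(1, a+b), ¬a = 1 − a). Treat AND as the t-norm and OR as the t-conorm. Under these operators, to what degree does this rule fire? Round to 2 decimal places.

firing strength: high=0.40, fast=0.86; AND[max(0, a+b−1)] → w = 0.26

0.26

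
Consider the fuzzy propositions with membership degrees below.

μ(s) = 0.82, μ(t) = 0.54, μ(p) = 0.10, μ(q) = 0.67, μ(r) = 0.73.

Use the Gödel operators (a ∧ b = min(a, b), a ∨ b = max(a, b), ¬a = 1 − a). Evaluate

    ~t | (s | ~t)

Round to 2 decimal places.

0.82

~t = 1 − 0.54 = 0.46
~t = 1 − 0.54 = 0.46
s | ~t = max(a, b) on (0.82, 0.46) = 0.82
~t | (s | ~t) = max(a, b) on (0.46, 0.82) = 0.82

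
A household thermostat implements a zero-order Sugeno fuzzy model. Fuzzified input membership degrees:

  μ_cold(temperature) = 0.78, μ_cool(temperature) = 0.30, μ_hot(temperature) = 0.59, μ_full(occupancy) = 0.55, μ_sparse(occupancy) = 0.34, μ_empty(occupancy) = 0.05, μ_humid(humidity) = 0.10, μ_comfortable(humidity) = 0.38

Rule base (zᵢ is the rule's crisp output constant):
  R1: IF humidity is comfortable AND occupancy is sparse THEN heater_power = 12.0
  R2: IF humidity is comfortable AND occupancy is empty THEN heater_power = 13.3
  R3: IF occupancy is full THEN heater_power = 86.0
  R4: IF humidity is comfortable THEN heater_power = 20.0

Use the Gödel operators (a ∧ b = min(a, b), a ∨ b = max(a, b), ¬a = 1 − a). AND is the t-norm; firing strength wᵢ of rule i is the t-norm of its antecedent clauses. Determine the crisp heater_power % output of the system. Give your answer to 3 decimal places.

R1 (z=12.0): comfortable=0.38, sparse=0.34; AND[min(a, b)] → w = 0.34
R2 (z=13.3): comfortable=0.38, empty=0.05; AND[min(a, b)] → w = 0.05
R3 (z=86.0): full=0.55 → w = 0.55
R4 (z=20.0): comfortable=0.38 → w = 0.38
Weighted average = (0.34·12.0 + 0.05·13.3 + 0.55·86.0 + 0.38·20.0) / (0.34 + 0.05 + 0.55 + 0.38)
  = 59.6450 / 1.3200 = 45.186

45.186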